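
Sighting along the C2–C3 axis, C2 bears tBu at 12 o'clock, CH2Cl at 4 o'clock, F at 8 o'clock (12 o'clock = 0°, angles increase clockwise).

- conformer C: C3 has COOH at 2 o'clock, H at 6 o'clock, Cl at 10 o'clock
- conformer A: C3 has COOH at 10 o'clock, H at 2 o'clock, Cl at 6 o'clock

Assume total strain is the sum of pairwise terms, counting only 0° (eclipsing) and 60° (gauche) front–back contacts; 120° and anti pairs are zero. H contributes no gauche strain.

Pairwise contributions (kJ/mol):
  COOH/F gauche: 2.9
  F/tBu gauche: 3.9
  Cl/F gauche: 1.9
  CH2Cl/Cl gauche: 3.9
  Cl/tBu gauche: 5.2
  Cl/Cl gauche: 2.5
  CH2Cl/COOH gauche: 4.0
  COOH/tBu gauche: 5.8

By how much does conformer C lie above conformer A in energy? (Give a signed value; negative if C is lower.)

C (staggered): tBu–COOH gauche, tBu–Cl gauche, CH2Cl–COOH gauche, F–Cl gauche; 5.8 + 5.2 + 4.0 + 1.9 = 16.9 kJ/mol.
A (staggered): tBu–COOH gauche, CH2Cl–Cl gauche, F–COOH gauche, F–Cl gauche; 5.8 + 3.9 + 2.9 + 1.9 = 14.5 kJ/mol.
E(C) − E(A) = 16.9 − 14.5 = +2.4 kJ/mol.

+2.4 kJ/mol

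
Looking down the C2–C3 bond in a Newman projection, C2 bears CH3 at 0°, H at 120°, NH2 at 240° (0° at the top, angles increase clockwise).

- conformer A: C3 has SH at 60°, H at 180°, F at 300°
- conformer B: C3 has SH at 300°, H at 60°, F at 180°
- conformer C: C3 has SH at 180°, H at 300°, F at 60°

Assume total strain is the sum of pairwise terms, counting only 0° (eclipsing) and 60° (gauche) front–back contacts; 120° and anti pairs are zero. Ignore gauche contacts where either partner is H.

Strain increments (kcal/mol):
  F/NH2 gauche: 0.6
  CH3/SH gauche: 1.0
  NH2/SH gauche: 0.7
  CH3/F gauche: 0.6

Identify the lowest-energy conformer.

C

A (staggered): CH3(0°)/SH(60°) gauche 1.0; CH3(0°)/F(300°) gauche 0.6; NH2(240°)/F(300°) gauche 0.6 → 2.2 kcal/mol.
B (staggered): CH3(0°)/SH(300°) gauche 1.0; NH2(240°)/SH(300°) gauche 0.7; NH2(240°)/F(180°) gauche 0.6 → 2.3 kcal/mol.
C (staggered): CH3(0°)/F(60°) gauche 0.6; NH2(240°)/SH(180°) gauche 0.7 → 1.3 kcal/mol.
C has the lowest total (1.3 kcal/mol).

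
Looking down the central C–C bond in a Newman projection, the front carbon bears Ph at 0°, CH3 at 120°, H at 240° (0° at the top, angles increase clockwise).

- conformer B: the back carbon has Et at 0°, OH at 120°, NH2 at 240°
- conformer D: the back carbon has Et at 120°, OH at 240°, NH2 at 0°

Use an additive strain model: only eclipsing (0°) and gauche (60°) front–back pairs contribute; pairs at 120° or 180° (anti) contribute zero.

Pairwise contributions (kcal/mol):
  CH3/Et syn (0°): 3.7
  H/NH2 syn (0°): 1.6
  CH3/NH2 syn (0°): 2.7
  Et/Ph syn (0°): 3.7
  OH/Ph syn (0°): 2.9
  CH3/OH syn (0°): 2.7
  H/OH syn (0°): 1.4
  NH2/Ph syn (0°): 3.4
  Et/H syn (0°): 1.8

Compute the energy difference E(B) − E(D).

-0.5 kcal/mol

B (eclipsed): Ph(0°)/Et(0°) eclipsed 3.7; CH3(120°)/OH(120°) eclipsed 2.7; H(240°)/NH2(240°) eclipsed 1.6 → 8.0 kcal/mol.
D (eclipsed): Ph(0°)/NH2(0°) eclipsed 3.4; CH3(120°)/Et(120°) eclipsed 3.7; H(240°)/OH(240°) eclipsed 1.4 → 8.5 kcal/mol.
E(B) − E(D) = 8.0 − 8.5 = -0.5 kcal/mol.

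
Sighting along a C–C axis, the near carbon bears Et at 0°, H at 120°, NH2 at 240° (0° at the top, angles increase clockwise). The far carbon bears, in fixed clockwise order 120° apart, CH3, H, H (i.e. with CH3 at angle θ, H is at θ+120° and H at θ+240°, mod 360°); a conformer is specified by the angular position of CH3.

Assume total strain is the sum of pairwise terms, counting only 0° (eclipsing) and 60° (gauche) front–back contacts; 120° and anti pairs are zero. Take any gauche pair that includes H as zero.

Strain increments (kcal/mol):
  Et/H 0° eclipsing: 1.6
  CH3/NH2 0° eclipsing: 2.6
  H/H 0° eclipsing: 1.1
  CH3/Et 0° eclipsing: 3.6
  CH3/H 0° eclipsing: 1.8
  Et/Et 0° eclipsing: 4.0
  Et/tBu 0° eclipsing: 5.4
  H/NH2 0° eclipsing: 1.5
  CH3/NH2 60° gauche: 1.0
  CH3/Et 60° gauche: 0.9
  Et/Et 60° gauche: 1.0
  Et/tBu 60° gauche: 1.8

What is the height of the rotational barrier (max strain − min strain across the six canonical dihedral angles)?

5.3 kcal/mol

CH3 at 0° (eclipsed): Et(0°)/CH3(0°) eclipsed 3.6; H(120°)/H(120°) eclipsed 1.1; NH2(240°)/H(240°) eclipsed 1.5 → 6.2 kcal/mol.
CH3 at 60° (staggered): Et(0°)/CH3(60°) gauche 0.9 → 0.9 kcal/mol.
CH3 at 120° (eclipsed): Et(0°)/H(0°) eclipsed 1.6; H(120°)/CH3(120°) eclipsed 1.8; NH2(240°)/H(240°) eclipsed 1.5 → 4.9 kcal/mol.
CH3 at 180° (staggered): NH2(240°)/CH3(180°) gauche 1.0 → 1.0 kcal/mol.
CH3 at 240° (eclipsed): Et(0°)/H(0°) eclipsed 1.6; H(120°)/H(120°) eclipsed 1.1; NH2(240°)/CH3(240°) eclipsed 2.6 → 5.3 kcal/mol.
CH3 at 300° (staggered): Et(0°)/CH3(300°) gauche 0.9; NH2(240°)/CH3(300°) gauche 1.0 → 1.9 kcal/mol.
Max at 0° (6.2 kcal/mol), min at 60° (0.9 kcal/mol); barrier = 5.3 kcal/mol.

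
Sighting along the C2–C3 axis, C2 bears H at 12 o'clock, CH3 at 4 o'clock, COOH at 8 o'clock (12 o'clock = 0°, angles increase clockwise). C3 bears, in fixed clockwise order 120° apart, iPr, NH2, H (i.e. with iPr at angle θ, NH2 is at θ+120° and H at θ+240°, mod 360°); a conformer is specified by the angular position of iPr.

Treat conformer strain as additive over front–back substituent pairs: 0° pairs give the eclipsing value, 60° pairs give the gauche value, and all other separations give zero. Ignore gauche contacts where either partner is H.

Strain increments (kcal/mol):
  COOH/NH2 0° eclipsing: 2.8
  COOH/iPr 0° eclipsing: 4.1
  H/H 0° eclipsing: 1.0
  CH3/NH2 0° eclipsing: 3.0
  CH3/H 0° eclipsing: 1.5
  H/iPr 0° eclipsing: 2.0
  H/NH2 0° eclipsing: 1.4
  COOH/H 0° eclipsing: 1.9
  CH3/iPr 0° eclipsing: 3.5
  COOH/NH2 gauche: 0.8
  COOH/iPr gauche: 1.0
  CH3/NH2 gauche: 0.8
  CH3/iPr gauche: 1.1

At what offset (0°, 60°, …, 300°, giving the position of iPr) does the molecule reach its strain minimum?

iPr at 0° (eclipsed): H–iPr eclipsed, CH3–NH2 eclipsed, COOH–H eclipsed; 2.0 + 3.0 + 1.9 = 6.9 kcal/mol.
iPr at 60° (staggered): CH3–iPr gauche, CH3–NH2 gauche, COOH–NH2 gauche; 1.1 + 0.8 + 0.8 = 2.7 kcal/mol.
iPr at 120° (eclipsed): H–H eclipsed, CH3–iPr eclipsed, COOH–NH2 eclipsed; 1.0 + 3.5 + 2.8 = 7.3 kcal/mol.
iPr at 180° (staggered): CH3–iPr gauche, COOH–iPr gauche, COOH–NH2 gauche; 1.1 + 1.0 + 0.8 = 2.9 kcal/mol.
iPr at 240° (eclipsed): H–NH2 eclipsed, CH3–H eclipsed, COOH–iPr eclipsed; 1.4 + 1.5 + 4.1 = 7.0 kcal/mol.
iPr at 300° (staggered): CH3–NH2 gauche, COOH–iPr gauche; 0.8 + 1.0 = 1.8 kcal/mol.
The minimum (1.8 kcal/mol) occurs with iPr at 300°.

300°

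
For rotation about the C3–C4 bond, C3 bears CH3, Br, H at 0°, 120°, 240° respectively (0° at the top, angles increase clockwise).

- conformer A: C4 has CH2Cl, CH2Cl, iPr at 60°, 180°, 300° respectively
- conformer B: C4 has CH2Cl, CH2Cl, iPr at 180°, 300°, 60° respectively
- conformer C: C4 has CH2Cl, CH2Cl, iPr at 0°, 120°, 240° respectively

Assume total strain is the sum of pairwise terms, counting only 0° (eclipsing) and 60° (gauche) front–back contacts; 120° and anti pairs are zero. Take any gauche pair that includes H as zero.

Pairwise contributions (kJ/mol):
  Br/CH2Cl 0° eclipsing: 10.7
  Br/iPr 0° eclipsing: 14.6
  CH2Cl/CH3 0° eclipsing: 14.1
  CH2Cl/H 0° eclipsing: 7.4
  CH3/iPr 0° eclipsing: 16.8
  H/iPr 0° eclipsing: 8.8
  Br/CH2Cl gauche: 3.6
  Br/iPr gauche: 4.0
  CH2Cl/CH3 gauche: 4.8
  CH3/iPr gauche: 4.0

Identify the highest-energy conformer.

C

A (staggered): CH3(0°)/CH2Cl(60°) gauche 4.8; CH3(0°)/iPr(300°) gauche 4.0; Br(120°)/CH2Cl(60°) gauche 3.6; Br(120°)/CH2Cl(180°) gauche 3.6 → 16.0 kJ/mol.
B (staggered): CH3(0°)/CH2Cl(300°) gauche 4.8; CH3(0°)/iPr(60°) gauche 4.0; Br(120°)/CH2Cl(180°) gauche 3.6; Br(120°)/iPr(60°) gauche 4.0 → 16.4 kJ/mol.
C (eclipsed): CH3(0°)/CH2Cl(0°) eclipsed 14.1; Br(120°)/CH2Cl(120°) eclipsed 10.7; H(240°)/iPr(240°) eclipsed 8.8 → 33.6 kJ/mol.
C has the highest total (33.6 kJ/mol).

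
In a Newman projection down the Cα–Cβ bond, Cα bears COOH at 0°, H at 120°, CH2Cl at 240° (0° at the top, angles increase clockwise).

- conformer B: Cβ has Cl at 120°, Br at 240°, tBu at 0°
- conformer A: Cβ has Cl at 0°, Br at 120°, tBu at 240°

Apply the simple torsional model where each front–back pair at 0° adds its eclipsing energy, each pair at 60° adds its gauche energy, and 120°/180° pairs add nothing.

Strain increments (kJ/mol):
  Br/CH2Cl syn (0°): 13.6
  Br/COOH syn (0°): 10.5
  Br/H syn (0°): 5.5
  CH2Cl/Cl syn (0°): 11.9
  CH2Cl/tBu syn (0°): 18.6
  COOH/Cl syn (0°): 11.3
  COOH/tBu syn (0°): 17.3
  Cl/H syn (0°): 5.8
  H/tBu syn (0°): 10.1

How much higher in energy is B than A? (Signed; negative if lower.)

+1.3 kJ/mol

B is eclipsed. COOH at 0° is eclipsed with tBu at 0° (17.3); H at 120° is eclipsed with Cl at 120° (5.8); CH2Cl at 240° is eclipsed with Br at 240° (13.6). Total 36.7 kJ/mol.
A is eclipsed. COOH at 0° is eclipsed with Cl at 0° (11.3); H at 120° is eclipsed with Br at 120° (5.5); CH2Cl at 240° is eclipsed with tBu at 240° (18.6). Total 35.4 kJ/mol.
E(B) − E(A) = 36.7 − 35.4 = +1.3 kJ/mol.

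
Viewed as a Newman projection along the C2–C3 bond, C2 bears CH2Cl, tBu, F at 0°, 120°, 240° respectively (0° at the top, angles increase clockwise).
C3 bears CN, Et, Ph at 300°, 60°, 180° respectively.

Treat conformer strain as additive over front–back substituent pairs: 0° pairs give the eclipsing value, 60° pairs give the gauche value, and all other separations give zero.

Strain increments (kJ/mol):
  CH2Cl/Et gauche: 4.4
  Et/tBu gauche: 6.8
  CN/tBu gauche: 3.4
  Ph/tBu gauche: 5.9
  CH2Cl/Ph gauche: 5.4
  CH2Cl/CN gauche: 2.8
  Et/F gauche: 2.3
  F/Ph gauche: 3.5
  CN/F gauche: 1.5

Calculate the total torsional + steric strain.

24.9 kJ/mol

This conformer (staggered): CH2Cl–CN gauche, CH2Cl–Et gauche, tBu–Et gauche, tBu–Ph gauche, F–CN gauche, F–Ph gauche; 2.8 + 4.4 + 6.8 + 5.9 + 1.5 + 3.5 = 24.9 kJ/mol.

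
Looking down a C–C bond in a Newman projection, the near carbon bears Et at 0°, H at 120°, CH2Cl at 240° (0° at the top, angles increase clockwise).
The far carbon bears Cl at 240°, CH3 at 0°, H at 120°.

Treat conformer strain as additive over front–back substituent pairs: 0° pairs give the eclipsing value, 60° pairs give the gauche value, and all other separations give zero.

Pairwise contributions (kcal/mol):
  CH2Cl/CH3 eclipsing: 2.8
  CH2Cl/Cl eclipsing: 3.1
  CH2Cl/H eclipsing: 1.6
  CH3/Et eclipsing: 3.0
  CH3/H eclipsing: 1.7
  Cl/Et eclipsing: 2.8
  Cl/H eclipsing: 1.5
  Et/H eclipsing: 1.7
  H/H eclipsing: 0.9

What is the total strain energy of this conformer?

This conformer is eclipsed. Et at 0° is eclipsed with CH3 at 0° (3.0); H at 120° is eclipsed with H at 120° (0.9); CH2Cl at 240° is eclipsed with Cl at 240° (3.1). Total 7.0 kcal/mol.

7.0 kcal/mol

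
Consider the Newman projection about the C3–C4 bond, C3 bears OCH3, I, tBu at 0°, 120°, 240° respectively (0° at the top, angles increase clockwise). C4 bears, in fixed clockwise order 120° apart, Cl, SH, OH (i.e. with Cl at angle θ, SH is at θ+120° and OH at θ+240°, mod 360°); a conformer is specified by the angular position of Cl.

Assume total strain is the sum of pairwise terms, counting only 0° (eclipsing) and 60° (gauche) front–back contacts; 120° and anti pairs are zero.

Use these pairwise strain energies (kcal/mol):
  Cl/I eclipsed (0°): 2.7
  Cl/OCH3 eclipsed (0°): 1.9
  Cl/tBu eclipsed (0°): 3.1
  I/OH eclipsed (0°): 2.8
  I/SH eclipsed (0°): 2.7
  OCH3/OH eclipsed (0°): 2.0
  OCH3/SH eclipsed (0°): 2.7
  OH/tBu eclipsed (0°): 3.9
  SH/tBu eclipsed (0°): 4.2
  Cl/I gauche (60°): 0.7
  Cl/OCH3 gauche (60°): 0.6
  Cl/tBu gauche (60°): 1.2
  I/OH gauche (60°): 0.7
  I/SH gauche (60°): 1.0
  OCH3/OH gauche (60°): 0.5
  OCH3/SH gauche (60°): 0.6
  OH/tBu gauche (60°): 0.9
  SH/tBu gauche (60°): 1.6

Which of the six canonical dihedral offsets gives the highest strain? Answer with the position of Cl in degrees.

Cl at 0° (eclipsed): OCH3–Cl eclipsed, I–SH eclipsed, tBu–OH eclipsed; 1.9 + 2.7 + 3.9 = 8.5 kcal/mol.
Cl at 60° (staggered): OCH3–Cl gauche, OCH3–OH gauche, I–Cl gauche, I–SH gauche, tBu–SH gauche, tBu–OH gauche; 0.6 + 0.5 + 0.7 + 1.0 + 1.6 + 0.9 = 5.3 kcal/mol.
Cl at 120° (eclipsed): OCH3–OH eclipsed, I–Cl eclipsed, tBu–SH eclipsed; 2.0 + 2.7 + 4.2 = 8.9 kcal/mol.
Cl at 180° (staggered): OCH3–SH gauche, OCH3–OH gauche, I–Cl gauche, I–OH gauche, tBu–Cl gauche, tBu–SH gauche; 0.6 + 0.5 + 0.7 + 0.7 + 1.2 + 1.6 = 5.3 kcal/mol.
Cl at 240° (eclipsed): OCH3–SH eclipsed, I–OH eclipsed, tBu–Cl eclipsed; 2.7 + 2.8 + 3.1 = 8.6 kcal/mol.
Cl at 300° (staggered): OCH3–Cl gauche, OCH3–SH gauche, I–SH gauche, I–OH gauche, tBu–Cl gauche, tBu–OH gauche; 0.6 + 0.6 + 1.0 + 0.7 + 1.2 + 0.9 = 5.0 kcal/mol.
The maximum (8.9 kcal/mol) occurs with Cl at 120°.

120°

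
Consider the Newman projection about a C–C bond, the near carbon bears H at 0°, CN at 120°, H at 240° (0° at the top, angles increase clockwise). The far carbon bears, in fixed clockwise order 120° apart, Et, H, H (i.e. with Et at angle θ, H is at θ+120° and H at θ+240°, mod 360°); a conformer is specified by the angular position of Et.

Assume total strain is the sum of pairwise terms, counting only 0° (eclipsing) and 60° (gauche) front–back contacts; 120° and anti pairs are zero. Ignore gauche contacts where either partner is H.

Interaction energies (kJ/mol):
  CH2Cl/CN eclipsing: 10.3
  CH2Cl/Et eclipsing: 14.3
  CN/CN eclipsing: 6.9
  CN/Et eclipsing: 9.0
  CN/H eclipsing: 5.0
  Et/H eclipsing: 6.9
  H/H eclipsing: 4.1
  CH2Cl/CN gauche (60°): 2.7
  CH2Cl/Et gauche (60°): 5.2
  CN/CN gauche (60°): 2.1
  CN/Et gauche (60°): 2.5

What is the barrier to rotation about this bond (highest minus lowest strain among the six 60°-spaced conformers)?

17.2 kJ/mol

Et at 0° (eclipsed): H–Et eclipsed, CN–H eclipsed, H–H eclipsed; 6.9 + 5.0 + 4.1 = 16.0 kJ/mol.
Et at 60° (staggered): CN–Et gauche; 2.5 = 2.5 kJ/mol.
Et at 120° (eclipsed): H–H eclipsed, CN–Et eclipsed, H–H eclipsed; 4.1 + 9.0 + 4.1 = 17.2 kJ/mol.
Et at 180° (staggered): CN–Et gauche; 2.5 = 2.5 kJ/mol.
Et at 240° (eclipsed): H–H eclipsed, CN–H eclipsed, H–Et eclipsed; 4.1 + 5.0 + 6.9 = 16.0 kJ/mol.
Et at 300° (staggered): no non-H gauche contacts → 0.0 kJ/mol.
Max at 120° (17.2 kJ/mol), min at 300° (0.0 kJ/mol); barrier = 17.2 kJ/mol.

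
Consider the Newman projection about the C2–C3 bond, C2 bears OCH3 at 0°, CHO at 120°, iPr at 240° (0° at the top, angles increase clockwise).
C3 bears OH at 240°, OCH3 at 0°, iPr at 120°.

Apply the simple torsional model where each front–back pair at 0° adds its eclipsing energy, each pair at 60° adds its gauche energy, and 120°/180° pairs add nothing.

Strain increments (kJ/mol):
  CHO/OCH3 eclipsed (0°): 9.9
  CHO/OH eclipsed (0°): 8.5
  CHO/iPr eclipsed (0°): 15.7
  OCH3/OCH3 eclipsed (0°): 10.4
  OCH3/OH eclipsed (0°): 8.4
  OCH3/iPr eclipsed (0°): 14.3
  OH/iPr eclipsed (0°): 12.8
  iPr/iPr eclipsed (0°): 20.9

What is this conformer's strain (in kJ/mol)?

38.9 kJ/mol

This conformer (eclipsed): OCH3–OCH3 eclipsed, CHO–iPr eclipsed, iPr–OH eclipsed; 10.4 + 15.7 + 12.8 = 38.9 kJ/mol.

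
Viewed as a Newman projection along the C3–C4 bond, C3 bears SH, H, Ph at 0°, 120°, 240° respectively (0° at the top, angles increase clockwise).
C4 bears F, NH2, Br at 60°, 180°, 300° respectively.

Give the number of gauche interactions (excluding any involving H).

Non-H gauche pairs: SH(0°)/F(60°); SH(0°)/Br(300°); Ph(240°)/NH2(180°); Ph(240°)/Br(300°) — 4 interactions.

4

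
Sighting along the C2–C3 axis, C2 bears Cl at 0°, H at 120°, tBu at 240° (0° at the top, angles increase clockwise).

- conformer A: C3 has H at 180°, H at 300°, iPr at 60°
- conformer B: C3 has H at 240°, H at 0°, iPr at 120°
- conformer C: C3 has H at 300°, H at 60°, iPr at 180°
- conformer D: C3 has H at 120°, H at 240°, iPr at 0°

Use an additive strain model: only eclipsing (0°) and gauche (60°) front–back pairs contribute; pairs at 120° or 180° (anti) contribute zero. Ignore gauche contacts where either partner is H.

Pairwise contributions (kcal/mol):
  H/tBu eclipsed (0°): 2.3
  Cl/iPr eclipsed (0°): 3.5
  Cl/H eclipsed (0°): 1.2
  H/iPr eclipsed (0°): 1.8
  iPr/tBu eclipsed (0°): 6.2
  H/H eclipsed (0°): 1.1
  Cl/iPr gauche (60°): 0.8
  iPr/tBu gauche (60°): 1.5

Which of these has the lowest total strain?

A (staggered): Cl(0°)/iPr(60°) gauche 0.8 → 0.8 kcal/mol.
B (eclipsed): Cl(0°)/H(0°) eclipsed 1.2; H(120°)/iPr(120°) eclipsed 1.8; tBu(240°)/H(240°) eclipsed 2.3 → 5.3 kcal/mol.
C (staggered): tBu(240°)/iPr(180°) gauche 1.5 → 1.5 kcal/mol.
D (eclipsed): Cl(0°)/iPr(0°) eclipsed 3.5; H(120°)/H(120°) eclipsed 1.1; tBu(240°)/H(240°) eclipsed 2.3 → 6.9 kcal/mol.
A has the lowest total (0.8 kcal/mol).

A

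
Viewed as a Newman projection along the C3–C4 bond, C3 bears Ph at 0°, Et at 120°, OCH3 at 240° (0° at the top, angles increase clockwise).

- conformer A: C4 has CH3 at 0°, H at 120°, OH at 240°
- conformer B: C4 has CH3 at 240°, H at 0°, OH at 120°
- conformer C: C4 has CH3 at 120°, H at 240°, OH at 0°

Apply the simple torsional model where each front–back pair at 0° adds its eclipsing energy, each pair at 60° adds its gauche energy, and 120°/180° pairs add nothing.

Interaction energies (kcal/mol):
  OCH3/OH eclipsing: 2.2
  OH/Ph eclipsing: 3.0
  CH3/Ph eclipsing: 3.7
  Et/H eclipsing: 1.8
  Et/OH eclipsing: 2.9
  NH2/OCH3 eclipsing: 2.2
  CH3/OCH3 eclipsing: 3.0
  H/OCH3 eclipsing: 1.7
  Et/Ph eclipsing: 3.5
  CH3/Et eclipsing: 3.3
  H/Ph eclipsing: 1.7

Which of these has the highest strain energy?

C

A (eclipsed): Ph–CH3 eclipsed, Et–H eclipsed, OCH3–OH eclipsed; 3.7 + 1.8 + 2.2 = 7.7 kcal/mol.
B (eclipsed): Ph–H eclipsed, Et–OH eclipsed, OCH3–CH3 eclipsed; 1.7 + 2.9 + 3.0 = 7.6 kcal/mol.
C (eclipsed): Ph–OH eclipsed, Et–CH3 eclipsed, OCH3–H eclipsed; 3.0 + 3.3 + 1.7 = 8.0 kcal/mol.
C has the highest total (8.0 kcal/mol).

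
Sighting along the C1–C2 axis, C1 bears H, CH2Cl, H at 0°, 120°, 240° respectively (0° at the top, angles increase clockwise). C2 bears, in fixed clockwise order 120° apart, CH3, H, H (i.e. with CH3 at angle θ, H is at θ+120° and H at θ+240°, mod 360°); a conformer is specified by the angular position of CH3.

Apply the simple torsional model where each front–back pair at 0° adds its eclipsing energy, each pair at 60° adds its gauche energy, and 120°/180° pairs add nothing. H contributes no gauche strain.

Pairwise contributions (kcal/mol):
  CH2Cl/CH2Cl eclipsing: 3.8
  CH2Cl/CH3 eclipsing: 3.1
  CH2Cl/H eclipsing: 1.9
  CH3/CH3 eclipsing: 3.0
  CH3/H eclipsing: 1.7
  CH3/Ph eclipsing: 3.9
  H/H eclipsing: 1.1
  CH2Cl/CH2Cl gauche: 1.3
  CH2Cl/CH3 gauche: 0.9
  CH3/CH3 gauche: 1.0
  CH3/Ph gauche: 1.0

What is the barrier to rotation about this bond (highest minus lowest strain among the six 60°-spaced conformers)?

CH3 at 0° (eclipsed): H(0°)/CH3(0°) eclipsed 1.7; CH2Cl(120°)/H(120°) eclipsed 1.9; H(240°)/H(240°) eclipsed 1.1 → 4.7 kcal/mol.
CH3 at 60° (staggered): CH2Cl(120°)/CH3(60°) gauche 0.9 → 0.9 kcal/mol.
CH3 at 120° (eclipsed): H(0°)/H(0°) eclipsed 1.1; CH2Cl(120°)/CH3(120°) eclipsed 3.1; H(240°)/H(240°) eclipsed 1.1 → 5.3 kcal/mol.
CH3 at 180° (staggered): CH2Cl(120°)/CH3(180°) gauche 0.9 → 0.9 kcal/mol.
CH3 at 240° (eclipsed): H(0°)/H(0°) eclipsed 1.1; CH2Cl(120°)/H(120°) eclipsed 1.9; H(240°)/CH3(240°) eclipsed 1.7 → 4.7 kcal/mol.
CH3 at 300° (staggered): no non-H gauche contacts → 0.0 kcal/mol.
Max at 120° (5.3 kcal/mol), min at 300° (0.0 kcal/mol); barrier = 5.3 kcal/mol.

5.3 kcal/mol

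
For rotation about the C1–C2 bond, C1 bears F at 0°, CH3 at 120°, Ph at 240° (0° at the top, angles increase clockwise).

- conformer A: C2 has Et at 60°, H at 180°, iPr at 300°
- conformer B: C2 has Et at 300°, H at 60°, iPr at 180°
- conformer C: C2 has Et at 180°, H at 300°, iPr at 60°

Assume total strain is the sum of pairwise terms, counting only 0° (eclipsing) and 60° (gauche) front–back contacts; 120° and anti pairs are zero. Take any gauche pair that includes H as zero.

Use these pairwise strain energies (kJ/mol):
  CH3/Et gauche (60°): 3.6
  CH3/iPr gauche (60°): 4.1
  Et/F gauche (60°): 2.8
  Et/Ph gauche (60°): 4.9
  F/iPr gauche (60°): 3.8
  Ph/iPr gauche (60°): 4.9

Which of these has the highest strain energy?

B

A is staggered. F at 0° is gauche with Et at 60° (2.8); F at 0° is gauche with iPr at 300° (3.8); CH3 at 120° is gauche with Et at 60° (3.6); Ph at 240° is gauche with iPr at 300° (4.9). Total 15.1 kJ/mol.
B is staggered. F at 0° is gauche with Et at 300° (2.8); CH3 at 120° is gauche with iPr at 180° (4.1); Ph at 240° is gauche with Et at 300° (4.9); Ph at 240° is gauche with iPr at 180° (4.9). Total 16.7 kJ/mol.
C is staggered. F at 0° is gauche with iPr at 60° (3.8); CH3 at 120° is gauche with Et at 180° (3.6); CH3 at 120° is gauche with iPr at 60° (4.1); Ph at 240° is gauche with Et at 180° (4.9). Total 16.4 kJ/mol.
B has the highest total (16.7 kJ/mol).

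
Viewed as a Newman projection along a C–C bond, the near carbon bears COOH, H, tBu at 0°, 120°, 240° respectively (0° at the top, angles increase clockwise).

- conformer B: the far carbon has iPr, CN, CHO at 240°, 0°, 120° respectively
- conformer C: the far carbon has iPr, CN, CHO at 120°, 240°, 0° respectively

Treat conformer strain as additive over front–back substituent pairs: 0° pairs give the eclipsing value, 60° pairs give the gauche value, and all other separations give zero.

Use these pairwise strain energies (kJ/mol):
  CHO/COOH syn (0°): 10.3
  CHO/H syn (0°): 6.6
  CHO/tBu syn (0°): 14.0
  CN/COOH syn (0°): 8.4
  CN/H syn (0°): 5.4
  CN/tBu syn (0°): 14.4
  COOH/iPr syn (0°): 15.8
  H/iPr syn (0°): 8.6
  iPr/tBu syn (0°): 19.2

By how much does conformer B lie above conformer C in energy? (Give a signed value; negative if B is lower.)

+0.9 kJ/mol

B (eclipsed): COOH(0°)/CN(0°) eclipsed 8.4; H(120°)/CHO(120°) eclipsed 6.6; tBu(240°)/iPr(240°) eclipsed 19.2 → 34.2 kJ/mol.
C (eclipsed): COOH(0°)/CHO(0°) eclipsed 10.3; H(120°)/iPr(120°) eclipsed 8.6; tBu(240°)/CN(240°) eclipsed 14.4 → 33.3 kJ/mol.
E(B) − E(C) = 34.2 − 33.3 = +0.9 kJ/mol.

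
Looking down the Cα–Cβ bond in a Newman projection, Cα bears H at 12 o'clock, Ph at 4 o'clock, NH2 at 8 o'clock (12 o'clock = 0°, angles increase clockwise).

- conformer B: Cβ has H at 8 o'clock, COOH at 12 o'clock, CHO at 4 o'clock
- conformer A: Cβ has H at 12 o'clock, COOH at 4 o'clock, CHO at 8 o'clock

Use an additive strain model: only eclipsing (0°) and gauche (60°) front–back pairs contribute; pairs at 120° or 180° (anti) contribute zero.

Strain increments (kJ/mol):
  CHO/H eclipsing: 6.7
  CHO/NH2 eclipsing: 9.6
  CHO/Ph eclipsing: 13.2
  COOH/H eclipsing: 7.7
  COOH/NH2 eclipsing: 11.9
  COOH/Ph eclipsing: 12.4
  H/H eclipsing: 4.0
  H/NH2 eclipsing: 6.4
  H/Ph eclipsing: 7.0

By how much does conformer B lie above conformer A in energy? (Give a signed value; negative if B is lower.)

B (eclipsed): H(0°)/COOH(0°) eclipsed 7.7; Ph(120°)/CHO(120°) eclipsed 13.2; NH2(240°)/H(240°) eclipsed 6.4 → 27.3 kJ/mol.
A (eclipsed): H(0°)/H(0°) eclipsed 4.0; Ph(120°)/COOH(120°) eclipsed 12.4; NH2(240°)/CHO(240°) eclipsed 9.6 → 26.0 kJ/mol.
E(B) − E(A) = 27.3 − 26.0 = +1.3 kJ/mol.

+1.3 kJ/mol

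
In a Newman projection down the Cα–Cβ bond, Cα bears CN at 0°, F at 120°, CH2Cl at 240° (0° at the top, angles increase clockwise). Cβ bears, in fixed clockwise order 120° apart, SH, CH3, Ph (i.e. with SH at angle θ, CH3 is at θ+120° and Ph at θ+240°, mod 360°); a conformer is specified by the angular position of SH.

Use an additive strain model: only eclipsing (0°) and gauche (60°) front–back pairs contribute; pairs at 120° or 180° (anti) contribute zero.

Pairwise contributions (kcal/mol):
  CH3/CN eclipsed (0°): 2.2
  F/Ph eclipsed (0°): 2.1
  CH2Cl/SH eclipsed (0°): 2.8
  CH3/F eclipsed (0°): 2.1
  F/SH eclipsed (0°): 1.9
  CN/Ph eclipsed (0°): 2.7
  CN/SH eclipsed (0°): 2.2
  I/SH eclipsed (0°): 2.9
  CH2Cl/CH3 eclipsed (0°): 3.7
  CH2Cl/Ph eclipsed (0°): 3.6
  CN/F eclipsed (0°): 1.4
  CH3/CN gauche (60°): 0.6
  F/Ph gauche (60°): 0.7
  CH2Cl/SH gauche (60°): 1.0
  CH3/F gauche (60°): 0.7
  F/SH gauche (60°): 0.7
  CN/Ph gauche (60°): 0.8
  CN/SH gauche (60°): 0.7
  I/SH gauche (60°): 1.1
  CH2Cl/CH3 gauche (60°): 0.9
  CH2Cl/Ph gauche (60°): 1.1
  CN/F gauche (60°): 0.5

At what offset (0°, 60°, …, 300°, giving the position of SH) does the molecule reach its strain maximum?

SH at 0° (eclipsed): CN–SH eclipsed, F–CH3 eclipsed, CH2Cl–Ph eclipsed; 2.2 + 2.1 + 3.6 = 7.9 kcal/mol.
SH at 60° (staggered): CN–SH gauche, CN–Ph gauche, F–SH gauche, F–CH3 gauche, CH2Cl–CH3 gauche, CH2Cl–Ph gauche; 0.7 + 0.8 + 0.7 + 0.7 + 0.9 + 1.1 = 4.9 kcal/mol.
SH at 120° (eclipsed): CN–Ph eclipsed, F–SH eclipsed, CH2Cl–CH3 eclipsed; 2.7 + 1.9 + 3.7 = 8.3 kcal/mol.
SH at 180° (staggered): CN–CH3 gauche, CN–Ph gauche, F–SH gauche, F–Ph gauche, CH2Cl–SH gauche, CH2Cl–CH3 gauche; 0.6 + 0.8 + 0.7 + 0.7 + 1.0 + 0.9 = 4.7 kcal/mol.
SH at 240° (eclipsed): CN–CH3 eclipsed, F–Ph eclipsed, CH2Cl–SH eclipsed; 2.2 + 2.1 + 2.8 = 7.1 kcal/mol.
SH at 300° (staggered): CN–SH gauche, CN–CH3 gauche, F–CH3 gauche, F–Ph gauche, CH2Cl–SH gauche, CH2Cl–Ph gauche; 0.7 + 0.6 + 0.7 + 0.7 + 1.0 + 1.1 = 4.8 kcal/mol.
The maximum (8.3 kcal/mol) occurs with SH at 120°.

120°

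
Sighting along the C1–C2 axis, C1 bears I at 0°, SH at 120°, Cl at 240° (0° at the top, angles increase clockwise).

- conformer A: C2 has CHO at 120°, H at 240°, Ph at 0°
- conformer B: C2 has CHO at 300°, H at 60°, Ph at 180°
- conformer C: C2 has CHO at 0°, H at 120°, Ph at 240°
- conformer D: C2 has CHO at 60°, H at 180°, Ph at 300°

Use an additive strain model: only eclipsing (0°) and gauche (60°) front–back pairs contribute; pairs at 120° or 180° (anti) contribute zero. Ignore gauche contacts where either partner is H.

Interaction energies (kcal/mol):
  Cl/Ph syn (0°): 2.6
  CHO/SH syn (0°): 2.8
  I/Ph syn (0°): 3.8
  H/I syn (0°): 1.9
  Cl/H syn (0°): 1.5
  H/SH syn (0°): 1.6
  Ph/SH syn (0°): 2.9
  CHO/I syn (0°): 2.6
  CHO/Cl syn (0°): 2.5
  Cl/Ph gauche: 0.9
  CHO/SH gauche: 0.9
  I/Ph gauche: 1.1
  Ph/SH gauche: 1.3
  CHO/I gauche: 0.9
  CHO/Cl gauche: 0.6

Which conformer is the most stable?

A is eclipsed. I at 0° is eclipsed with Ph at 0° (3.8); SH at 120° is eclipsed with CHO at 120° (2.8); Cl at 240° is eclipsed with H at 240° (1.5). Total 8.1 kcal/mol.
B is staggered. I at 0° is gauche with CHO at 300° (0.9); SH at 120° is gauche with Ph at 180° (1.3); Cl at 240° is gauche with CHO at 300° (0.6); Cl at 240° is gauche with Ph at 180° (0.9). Total 3.7 kcal/mol.
C is eclipsed. I at 0° is eclipsed with CHO at 0° (2.6); SH at 120° is eclipsed with H at 120° (1.6); Cl at 240° is eclipsed with Ph at 240° (2.6). Total 6.8 kcal/mol.
D is staggered. I at 0° is gauche with CHO at 60° (0.9); I at 0° is gauche with Ph at 300° (1.1); SH at 120° is gauche with CHO at 60° (0.9); Cl at 240° is gauche with Ph at 300° (0.9). Total 3.8 kcal/mol.
B has the lowest total (3.7 kcal/mol).

B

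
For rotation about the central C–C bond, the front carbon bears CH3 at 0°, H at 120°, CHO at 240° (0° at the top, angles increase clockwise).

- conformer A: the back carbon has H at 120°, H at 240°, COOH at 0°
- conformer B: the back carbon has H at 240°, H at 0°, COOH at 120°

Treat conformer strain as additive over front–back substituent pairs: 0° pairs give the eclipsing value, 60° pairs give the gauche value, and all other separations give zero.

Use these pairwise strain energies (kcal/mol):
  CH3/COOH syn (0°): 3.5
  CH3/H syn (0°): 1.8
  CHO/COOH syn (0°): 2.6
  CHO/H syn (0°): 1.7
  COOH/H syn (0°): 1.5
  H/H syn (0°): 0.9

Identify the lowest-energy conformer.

A (eclipsed): CH3–COOH eclipsed, H–H eclipsed, CHO–H eclipsed; 3.5 + 0.9 + 1.7 = 6.1 kcal/mol.
B (eclipsed): CH3–H eclipsed, H–COOH eclipsed, CHO–H eclipsed; 1.8 + 1.5 + 1.7 = 5.0 kcal/mol.
B has the lowest total (5.0 kcal/mol).

B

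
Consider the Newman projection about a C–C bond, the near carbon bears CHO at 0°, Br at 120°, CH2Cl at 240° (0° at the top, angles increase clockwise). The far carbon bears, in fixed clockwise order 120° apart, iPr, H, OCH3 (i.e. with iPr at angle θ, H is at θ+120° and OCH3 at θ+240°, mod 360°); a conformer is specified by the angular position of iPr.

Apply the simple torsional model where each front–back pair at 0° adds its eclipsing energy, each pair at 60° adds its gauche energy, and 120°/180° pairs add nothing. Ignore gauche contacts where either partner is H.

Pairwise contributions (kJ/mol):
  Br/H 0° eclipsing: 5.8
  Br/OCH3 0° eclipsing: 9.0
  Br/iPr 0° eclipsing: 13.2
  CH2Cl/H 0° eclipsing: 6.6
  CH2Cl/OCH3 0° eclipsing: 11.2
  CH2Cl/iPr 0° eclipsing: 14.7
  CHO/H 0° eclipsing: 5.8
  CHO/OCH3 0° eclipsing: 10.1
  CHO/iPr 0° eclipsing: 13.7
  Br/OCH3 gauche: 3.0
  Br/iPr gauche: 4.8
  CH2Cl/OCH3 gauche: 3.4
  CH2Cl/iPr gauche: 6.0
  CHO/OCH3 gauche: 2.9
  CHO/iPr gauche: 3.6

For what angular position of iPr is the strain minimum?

iPr at 0° (eclipsed): CHO–iPr eclipsed, Br–H eclipsed, CH2Cl–OCH3 eclipsed; 13.7 + 5.8 + 11.2 = 30.7 kJ/mol.
iPr at 60° (staggered): CHO–iPr gauche, CHO–OCH3 gauche, Br–iPr gauche, CH2Cl–OCH3 gauche; 3.6 + 2.9 + 4.8 + 3.4 = 14.7 kJ/mol.
iPr at 120° (eclipsed): CHO–OCH3 eclipsed, Br–iPr eclipsed, CH2Cl–H eclipsed; 10.1 + 13.2 + 6.6 = 29.9 kJ/mol.
iPr at 180° (staggered): CHO–OCH3 gauche, Br–iPr gauche, Br–OCH3 gauche, CH2Cl–iPr gauche; 2.9 + 4.8 + 3.0 + 6.0 = 16.7 kJ/mol.
iPr at 240° (eclipsed): CHO–H eclipsed, Br–OCH3 eclipsed, CH2Cl–iPr eclipsed; 5.8 + 9.0 + 14.7 = 29.5 kJ/mol.
iPr at 300° (staggered): CHO–iPr gauche, Br–OCH3 gauche, CH2Cl–iPr gauche, CH2Cl–OCH3 gauche; 3.6 + 3.0 + 6.0 + 3.4 = 16.0 kJ/mol.
The minimum (14.7 kJ/mol) occurs with iPr at 60°.

60°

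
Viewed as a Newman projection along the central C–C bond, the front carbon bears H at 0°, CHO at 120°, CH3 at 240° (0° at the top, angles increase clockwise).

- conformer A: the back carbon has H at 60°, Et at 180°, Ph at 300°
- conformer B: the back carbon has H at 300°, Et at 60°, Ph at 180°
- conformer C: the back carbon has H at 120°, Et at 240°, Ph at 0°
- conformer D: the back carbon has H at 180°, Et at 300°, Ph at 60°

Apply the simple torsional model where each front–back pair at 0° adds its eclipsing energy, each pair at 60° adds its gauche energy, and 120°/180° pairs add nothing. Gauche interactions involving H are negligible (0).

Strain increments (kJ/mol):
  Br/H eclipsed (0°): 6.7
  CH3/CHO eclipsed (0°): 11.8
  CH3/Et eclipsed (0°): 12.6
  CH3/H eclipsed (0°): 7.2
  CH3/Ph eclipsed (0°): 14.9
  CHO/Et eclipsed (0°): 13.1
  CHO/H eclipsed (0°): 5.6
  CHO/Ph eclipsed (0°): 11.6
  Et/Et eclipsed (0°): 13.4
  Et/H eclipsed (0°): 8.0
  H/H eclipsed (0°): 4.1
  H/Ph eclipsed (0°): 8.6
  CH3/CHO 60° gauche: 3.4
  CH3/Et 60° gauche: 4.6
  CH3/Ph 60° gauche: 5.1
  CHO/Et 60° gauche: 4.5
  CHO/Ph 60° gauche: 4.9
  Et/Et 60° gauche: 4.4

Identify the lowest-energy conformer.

A is staggered. CHO at 120° is gauche with Et at 180° (4.5); CH3 at 240° is gauche with Et at 180° (4.6); CH3 at 240° is gauche with Ph at 300° (5.1). Total 14.2 kJ/mol.
B is staggered. CHO at 120° is gauche with Et at 60° (4.5); CHO at 120° is gauche with Ph at 180° (4.9); CH3 at 240° is gauche with Ph at 180° (5.1). Total 14.5 kJ/mol.
C is eclipsed. H at 0° is eclipsed with Ph at 0° (8.6); CHO at 120° is eclipsed with H at 120° (5.6); CH3 at 240° is eclipsed with Et at 240° (12.6). Total 26.8 kJ/mol.
D is staggered. CHO at 120° is gauche with Ph at 60° (4.9); CH3 at 240° is gauche with Et at 300° (4.6). Total 9.5 kJ/mol.
D has the lowest total (9.5 kJ/mol).

D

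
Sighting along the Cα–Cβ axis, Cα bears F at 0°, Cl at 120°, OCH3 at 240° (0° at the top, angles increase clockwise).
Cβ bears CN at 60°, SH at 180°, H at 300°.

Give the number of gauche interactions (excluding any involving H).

Non-H gauche pairs: F(0°)/CN(60°); Cl(120°)/CN(60°); Cl(120°)/SH(180°); OCH3(240°)/SH(180°) — 4 interactions.

4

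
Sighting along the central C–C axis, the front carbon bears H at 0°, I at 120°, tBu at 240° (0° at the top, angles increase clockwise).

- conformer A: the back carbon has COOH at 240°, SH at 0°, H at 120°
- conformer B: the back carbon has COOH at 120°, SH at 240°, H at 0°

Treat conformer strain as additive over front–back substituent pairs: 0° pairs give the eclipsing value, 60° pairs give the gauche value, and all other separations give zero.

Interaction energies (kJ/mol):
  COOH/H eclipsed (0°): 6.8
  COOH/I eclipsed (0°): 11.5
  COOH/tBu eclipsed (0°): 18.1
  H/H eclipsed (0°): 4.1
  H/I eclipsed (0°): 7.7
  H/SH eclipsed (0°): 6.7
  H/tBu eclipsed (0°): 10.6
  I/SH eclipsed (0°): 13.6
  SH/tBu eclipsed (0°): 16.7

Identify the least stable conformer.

A

A (eclipsed): H–SH eclipsed, I–H eclipsed, tBu–COOH eclipsed; 6.7 + 7.7 + 18.1 = 32.5 kJ/mol.
B (eclipsed): H–H eclipsed, I–COOH eclipsed, tBu–SH eclipsed; 4.1 + 11.5 + 16.7 = 32.3 kJ/mol.
A has the highest total (32.5 kJ/mol).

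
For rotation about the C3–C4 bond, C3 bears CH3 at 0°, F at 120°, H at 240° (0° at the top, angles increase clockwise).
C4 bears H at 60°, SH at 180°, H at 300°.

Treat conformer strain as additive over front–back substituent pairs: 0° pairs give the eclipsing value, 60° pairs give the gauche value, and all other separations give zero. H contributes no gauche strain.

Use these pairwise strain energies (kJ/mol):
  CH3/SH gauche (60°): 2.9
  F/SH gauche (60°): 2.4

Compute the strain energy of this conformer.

2.4 kJ/mol

This conformer (staggered): F–SH gauche; 2.4 = 2.4 kJ/mol.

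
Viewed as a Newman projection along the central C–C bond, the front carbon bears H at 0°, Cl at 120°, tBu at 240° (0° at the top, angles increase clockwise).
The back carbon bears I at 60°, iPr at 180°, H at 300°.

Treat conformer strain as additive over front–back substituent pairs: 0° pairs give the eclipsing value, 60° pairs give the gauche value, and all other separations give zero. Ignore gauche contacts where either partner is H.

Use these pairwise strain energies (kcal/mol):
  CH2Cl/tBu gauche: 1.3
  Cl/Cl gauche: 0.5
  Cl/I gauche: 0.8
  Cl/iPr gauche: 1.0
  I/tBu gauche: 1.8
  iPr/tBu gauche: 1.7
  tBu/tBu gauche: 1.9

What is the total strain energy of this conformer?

This conformer (staggered): Cl(120°)/I(60°) gauche 0.8; Cl(120°)/iPr(180°) gauche 1.0; tBu(240°)/iPr(180°) gauche 1.7 → 3.5 kcal/mol.

3.5 kcal/mol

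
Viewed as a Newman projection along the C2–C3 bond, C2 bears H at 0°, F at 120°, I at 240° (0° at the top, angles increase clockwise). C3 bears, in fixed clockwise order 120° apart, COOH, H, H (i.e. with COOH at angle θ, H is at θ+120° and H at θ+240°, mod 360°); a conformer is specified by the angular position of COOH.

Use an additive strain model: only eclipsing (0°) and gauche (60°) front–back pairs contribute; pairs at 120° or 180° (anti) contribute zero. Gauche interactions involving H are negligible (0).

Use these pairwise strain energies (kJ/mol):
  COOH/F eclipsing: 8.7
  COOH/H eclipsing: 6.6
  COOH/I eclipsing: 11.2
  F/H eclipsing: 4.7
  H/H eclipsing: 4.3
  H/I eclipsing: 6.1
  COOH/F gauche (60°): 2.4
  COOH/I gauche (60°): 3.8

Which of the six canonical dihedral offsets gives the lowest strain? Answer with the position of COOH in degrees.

60°

COOH at 0° (eclipsed): H(0°)/COOH(0°) eclipsed 6.6; F(120°)/H(120°) eclipsed 4.7; I(240°)/H(240°) eclipsed 6.1 → 17.4 kJ/mol.
COOH at 60° (staggered): F(120°)/COOH(60°) gauche 2.4 → 2.4 kJ/mol.
COOH at 120° (eclipsed): H(0°)/H(0°) eclipsed 4.3; F(120°)/COOH(120°) eclipsed 8.7; I(240°)/H(240°) eclipsed 6.1 → 19.1 kJ/mol.
COOH at 180° (staggered): F(120°)/COOH(180°) gauche 2.4; I(240°)/COOH(180°) gauche 3.8 → 6.2 kJ/mol.
COOH at 240° (eclipsed): H(0°)/H(0°) eclipsed 4.3; F(120°)/H(120°) eclipsed 4.7; I(240°)/COOH(240°) eclipsed 11.2 → 20.2 kJ/mol.
COOH at 300° (staggered): I(240°)/COOH(300°) gauche 3.8 → 3.8 kJ/mol.
The minimum (2.4 kJ/mol) occurs with COOH at 60°.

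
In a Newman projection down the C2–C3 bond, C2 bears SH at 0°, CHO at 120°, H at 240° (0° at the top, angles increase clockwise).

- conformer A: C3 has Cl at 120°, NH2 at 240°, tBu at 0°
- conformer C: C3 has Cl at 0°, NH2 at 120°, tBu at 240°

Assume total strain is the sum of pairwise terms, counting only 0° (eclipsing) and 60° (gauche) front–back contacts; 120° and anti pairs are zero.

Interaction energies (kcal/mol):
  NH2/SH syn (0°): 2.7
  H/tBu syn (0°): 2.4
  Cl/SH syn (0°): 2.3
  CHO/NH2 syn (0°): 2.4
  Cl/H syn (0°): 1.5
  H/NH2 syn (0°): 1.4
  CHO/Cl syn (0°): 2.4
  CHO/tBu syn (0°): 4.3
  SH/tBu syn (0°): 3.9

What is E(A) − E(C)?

+0.6 kcal/mol

A is eclipsed. SH at 0° is eclipsed with tBu at 0° (3.9); CHO at 120° is eclipsed with Cl at 120° (2.4); H at 240° is eclipsed with NH2 at 240° (1.4). Total 7.7 kcal/mol.
C is eclipsed. SH at 0° is eclipsed with Cl at 0° (2.3); CHO at 120° is eclipsed with NH2 at 120° (2.4); H at 240° is eclipsed with tBu at 240° (2.4). Total 7.1 kcal/mol.
E(A) − E(C) = 7.7 − 7.1 = +0.6 kcal/mol.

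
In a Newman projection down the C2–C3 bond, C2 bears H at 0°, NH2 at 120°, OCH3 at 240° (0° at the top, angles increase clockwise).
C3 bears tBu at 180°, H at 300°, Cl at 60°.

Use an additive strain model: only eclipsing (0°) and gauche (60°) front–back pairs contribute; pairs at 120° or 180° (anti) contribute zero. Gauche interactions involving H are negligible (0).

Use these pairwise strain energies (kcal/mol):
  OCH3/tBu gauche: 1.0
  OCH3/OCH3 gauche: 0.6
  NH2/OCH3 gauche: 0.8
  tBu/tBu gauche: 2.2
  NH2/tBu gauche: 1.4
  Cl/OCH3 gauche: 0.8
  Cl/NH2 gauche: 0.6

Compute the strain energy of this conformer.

This conformer (staggered): NH2(120°)/tBu(180°) gauche 1.4; NH2(120°)/Cl(60°) gauche 0.6; OCH3(240°)/tBu(180°) gauche 1.0 → 3.0 kcal/mol.

3.0 kcal/mol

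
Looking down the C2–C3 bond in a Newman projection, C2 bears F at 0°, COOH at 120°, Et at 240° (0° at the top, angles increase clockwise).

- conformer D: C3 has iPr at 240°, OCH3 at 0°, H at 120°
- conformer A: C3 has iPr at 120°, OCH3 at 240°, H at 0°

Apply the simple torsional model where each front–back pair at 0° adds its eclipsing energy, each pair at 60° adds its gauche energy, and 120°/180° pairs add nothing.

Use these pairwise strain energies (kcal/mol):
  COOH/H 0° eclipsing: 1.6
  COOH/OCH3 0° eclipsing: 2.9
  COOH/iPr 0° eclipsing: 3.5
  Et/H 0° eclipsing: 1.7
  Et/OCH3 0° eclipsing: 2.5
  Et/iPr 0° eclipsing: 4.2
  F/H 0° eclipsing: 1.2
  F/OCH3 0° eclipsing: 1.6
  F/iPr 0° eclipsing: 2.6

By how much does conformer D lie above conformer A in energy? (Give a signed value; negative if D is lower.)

D (eclipsed): F–OCH3 eclipsed, COOH–H eclipsed, Et–iPr eclipsed; 1.6 + 1.6 + 4.2 = 7.4 kcal/mol.
A (eclipsed): F–H eclipsed, COOH–iPr eclipsed, Et–OCH3 eclipsed; 1.2 + 3.5 + 2.5 = 7.2 kcal/mol.
E(D) − E(A) = 7.4 − 7.2 = +0.2 kcal/mol.

+0.2 kcal/mol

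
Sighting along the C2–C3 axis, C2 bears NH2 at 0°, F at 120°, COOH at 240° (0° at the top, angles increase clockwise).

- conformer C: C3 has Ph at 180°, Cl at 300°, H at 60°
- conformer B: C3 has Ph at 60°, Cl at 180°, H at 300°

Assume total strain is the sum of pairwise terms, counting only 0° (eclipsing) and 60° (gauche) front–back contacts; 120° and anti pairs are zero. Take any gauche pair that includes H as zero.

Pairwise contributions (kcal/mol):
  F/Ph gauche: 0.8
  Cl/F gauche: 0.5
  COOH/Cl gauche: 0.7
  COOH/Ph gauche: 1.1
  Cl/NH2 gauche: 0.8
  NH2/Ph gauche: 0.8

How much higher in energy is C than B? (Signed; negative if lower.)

+0.6 kcal/mol

C (staggered): NH2–Cl gauche, F–Ph gauche, COOH–Ph gauche, COOH–Cl gauche; 0.8 + 0.8 + 1.1 + 0.7 = 3.4 kcal/mol.
B (staggered): NH2–Ph gauche, F–Ph gauche, F–Cl gauche, COOH–Cl gauche; 0.8 + 0.8 + 0.5 + 0.7 = 2.8 kcal/mol.
E(C) − E(B) = 3.4 − 2.8 = +0.6 kcal/mol.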